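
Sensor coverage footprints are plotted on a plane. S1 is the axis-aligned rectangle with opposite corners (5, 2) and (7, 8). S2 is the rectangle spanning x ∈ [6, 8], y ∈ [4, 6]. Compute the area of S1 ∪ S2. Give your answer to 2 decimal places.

By inclusion–exclusion:
Individual areas: |S1| = 12, |S2| = 4.
|S1∩S2|: x∈[6,7], y∈[4,6] → 1·2 = 2.
|S1 ∪ S2| = 16 − 2 = 14.00.

14.00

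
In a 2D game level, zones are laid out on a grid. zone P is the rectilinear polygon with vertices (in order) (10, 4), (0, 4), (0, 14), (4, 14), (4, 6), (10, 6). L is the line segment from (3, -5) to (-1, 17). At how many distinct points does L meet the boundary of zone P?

The segment meets the boundary at (0,11.5), (1.364,4).

2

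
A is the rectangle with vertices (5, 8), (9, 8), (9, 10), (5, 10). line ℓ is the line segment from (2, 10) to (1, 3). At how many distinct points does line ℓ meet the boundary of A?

0

The segment lies entirely outside A and never meets its boundary.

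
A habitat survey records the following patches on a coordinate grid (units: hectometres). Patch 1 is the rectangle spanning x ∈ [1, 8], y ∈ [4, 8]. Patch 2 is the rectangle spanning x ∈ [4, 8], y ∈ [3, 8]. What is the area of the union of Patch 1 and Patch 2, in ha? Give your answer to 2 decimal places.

32.00

By inclusion–exclusion:
Individual areas: |Patch 1| = 28, |Patch 2| = 20.
|Patch 1∩Patch 2|: x∈[4,8], y∈[4,8] → 4·4 = 16.
|Patch 1 ∪ Patch 2| = 48 − 16 = 32.00.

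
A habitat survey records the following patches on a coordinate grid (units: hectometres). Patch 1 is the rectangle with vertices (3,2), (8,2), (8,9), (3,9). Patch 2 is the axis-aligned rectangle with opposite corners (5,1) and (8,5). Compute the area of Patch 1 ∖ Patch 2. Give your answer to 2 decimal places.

|Patch 1∩Patch 2|: x∈[5,8], y∈[2,5] → 3·3 = 9.
|Patch 1| = 35.
|Patch 1 ∖ Patch 2| = |Patch 1| − |Patch 1∩Patch 2| = 35 − 9 = 26.00.

26.00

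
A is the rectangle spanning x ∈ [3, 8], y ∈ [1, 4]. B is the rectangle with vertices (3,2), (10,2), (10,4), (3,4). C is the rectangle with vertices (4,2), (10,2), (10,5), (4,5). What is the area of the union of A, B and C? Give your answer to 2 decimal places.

25.00

By inclusion–exclusion:
Individual areas: |A| = 15, |B| = 14, |C| = 18.
|A∩B|: x∈[3,8], y∈[2,4] → 5·2 = 10.
|A∩C|: x∈[4,8], y∈[2,4] → 4·2 = 8.
|B∩C|: x∈[4,10], y∈[2,4] → 6·2 = 12.
|A∩B∩C| = 8.
|A ∪ B ∪ C| = 47 − 30 + 8 = 25.00.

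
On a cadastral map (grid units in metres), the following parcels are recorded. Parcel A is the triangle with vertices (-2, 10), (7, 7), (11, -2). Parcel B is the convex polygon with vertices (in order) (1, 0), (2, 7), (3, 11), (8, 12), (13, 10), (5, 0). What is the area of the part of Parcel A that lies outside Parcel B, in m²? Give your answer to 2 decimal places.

12.88

|Parcel A| = 34.5, |Parcel A∩Parcel B| = 21.6192.
|Parcel A ∖ Parcel B| = |Parcel A| − |Parcel A∩Parcel B| = 34.5 − 21.6192 = 12.88.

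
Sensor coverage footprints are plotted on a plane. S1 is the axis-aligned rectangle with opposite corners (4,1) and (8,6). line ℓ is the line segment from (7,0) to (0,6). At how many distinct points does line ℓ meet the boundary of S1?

2

The segment meets the boundary at (4,2.571), (5.833,1).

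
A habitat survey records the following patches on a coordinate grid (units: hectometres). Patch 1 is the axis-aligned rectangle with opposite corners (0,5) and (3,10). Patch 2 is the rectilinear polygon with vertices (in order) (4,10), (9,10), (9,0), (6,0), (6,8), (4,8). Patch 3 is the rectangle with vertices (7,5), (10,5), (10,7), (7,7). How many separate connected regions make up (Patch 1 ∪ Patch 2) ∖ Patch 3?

(Patch 1 ∪ Patch 2) ∖ Patch 3 splits into 2 disjoint pieces (area 15, area 30).

2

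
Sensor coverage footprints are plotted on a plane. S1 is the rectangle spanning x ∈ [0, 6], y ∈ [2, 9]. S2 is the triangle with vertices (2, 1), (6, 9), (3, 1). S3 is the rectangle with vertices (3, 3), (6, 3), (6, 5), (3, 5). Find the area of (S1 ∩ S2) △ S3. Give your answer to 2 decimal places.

6.56

|S1 ∩ S2| = 3.0625.
|(S1 ∩ S2) ∩ S3| = 1.25.
|(S1 ∩ S2) △ S3| = 3.0625 + 6 − 2.5 = 6.56.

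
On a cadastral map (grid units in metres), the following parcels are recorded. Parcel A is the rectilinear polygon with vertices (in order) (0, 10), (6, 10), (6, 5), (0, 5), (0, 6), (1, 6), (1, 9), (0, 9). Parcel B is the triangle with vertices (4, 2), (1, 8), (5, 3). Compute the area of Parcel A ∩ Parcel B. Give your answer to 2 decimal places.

1.35

The intersection is the polygon with vertices (2.5,5), (1,8), (3.4,5).
By the shoelace formula its area is 1.35.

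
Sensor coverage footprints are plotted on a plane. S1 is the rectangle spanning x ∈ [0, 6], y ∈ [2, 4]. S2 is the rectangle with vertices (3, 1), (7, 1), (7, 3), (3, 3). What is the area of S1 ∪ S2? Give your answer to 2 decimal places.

By inclusion–exclusion:
Individual areas: |S1| = 12, |S2| = 8.
|S1∩S2|: x∈[3,6], y∈[2,3] → 3·1 = 3.
|S1 ∪ S2| = 20 − 3 = 17.00.

17.00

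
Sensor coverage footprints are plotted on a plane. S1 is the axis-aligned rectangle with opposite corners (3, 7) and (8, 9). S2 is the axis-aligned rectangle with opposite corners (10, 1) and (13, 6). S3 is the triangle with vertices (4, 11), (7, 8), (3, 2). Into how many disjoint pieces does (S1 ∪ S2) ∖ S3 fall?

(S1 ∪ S2) ∖ S3 splits into 3 disjoint pieces (area 2.8333, area 1.3333, area 15).

3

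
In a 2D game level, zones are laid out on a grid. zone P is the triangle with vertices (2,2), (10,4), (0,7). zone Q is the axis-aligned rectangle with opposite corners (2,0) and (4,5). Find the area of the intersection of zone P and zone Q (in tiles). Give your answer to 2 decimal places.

5.50

The intersection is the polygon with vertices (2,2), (2,5), (4,5), (4,2.5).
By the shoelace formula its area is 5.50.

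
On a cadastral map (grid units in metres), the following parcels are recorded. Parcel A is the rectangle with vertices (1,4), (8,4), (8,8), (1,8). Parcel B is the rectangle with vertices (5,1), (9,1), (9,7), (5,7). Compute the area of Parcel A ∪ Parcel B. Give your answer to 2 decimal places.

43.00

By inclusion–exclusion:
Individual areas: |Parcel A| = 28, |Parcel B| = 24.
|Parcel A∩Parcel B|: x∈[5,8], y∈[4,7] → 3·3 = 9.
|Parcel A ∪ Parcel B| = 52 − 9 = 43.00.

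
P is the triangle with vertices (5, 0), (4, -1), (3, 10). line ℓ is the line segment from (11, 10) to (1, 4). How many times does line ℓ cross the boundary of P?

The segment meets the boundary at (3.414,5.448), (3.857,5.714).

2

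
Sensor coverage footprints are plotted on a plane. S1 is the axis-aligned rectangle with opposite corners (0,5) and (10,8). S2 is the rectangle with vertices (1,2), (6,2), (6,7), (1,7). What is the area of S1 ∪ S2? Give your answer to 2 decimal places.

By inclusion–exclusion:
Individual areas: |S1| = 30, |S2| = 25.
|S1∩S2|: x∈[1,6], y∈[5,7] → 5·2 = 10.
|S1 ∪ S2| = 55 − 10 = 45.00.

45.00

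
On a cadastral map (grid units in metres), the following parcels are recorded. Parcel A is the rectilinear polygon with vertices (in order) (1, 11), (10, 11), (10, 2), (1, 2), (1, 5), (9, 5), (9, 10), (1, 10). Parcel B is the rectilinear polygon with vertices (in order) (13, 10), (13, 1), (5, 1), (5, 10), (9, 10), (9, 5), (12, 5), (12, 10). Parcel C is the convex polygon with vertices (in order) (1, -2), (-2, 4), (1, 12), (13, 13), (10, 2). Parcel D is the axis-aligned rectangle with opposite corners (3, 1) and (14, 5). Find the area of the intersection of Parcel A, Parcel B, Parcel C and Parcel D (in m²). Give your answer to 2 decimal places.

The intersection is the polygon with vertices (5,5), (9,5), (10,5), (10,2), (5,2).
By the shoelace formula its area is 15.00.

15.00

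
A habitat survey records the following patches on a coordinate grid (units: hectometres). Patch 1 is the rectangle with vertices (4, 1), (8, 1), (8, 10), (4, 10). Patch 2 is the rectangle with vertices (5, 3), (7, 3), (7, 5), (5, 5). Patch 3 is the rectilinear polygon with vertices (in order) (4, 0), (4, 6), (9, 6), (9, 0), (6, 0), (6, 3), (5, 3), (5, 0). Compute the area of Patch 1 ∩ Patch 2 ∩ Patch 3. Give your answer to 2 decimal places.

The intersection is the polygon with vertices (5,5), (7,5), (7,3), (6,3), (5,3).
By the shoelace formula its area is 4.00.

4.00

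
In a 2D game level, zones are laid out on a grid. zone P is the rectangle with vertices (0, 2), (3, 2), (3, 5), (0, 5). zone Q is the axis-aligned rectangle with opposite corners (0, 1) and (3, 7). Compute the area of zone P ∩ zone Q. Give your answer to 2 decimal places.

9.00

|zone P∩zone Q|: x∈[0,3], y∈[2,5] → 3·3 = 9.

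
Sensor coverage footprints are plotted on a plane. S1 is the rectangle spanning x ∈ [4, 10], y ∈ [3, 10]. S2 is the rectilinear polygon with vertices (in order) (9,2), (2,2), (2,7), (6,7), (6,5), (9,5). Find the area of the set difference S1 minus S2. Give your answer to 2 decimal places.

|S1| = 42, |S1∩S2| = 14.
|S1 ∖ S2| = |S1| − |S1∩S2| = 42 − 14 = 28.00.

28.00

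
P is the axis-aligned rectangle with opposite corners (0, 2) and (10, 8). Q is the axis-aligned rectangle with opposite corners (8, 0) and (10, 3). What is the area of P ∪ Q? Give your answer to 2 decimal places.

By inclusion–exclusion:
Individual areas: |P| = 60, |Q| = 6.
|P∩Q|: x∈[8,10], y∈[2,3] → 2·1 = 2.
|P ∪ Q| = 66 − 2 = 64.00.

64.00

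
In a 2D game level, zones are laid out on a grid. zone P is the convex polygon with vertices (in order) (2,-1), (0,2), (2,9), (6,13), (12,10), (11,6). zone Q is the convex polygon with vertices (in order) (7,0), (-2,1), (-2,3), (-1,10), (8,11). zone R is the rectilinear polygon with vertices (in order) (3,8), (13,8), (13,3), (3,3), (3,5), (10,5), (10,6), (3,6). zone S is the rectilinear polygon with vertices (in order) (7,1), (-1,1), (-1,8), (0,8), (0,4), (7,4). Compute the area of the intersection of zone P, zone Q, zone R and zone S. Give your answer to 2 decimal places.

The intersection is the polygon with vertices (3,3), (3,4), (7,4), (7,3).
By the shoelace formula its area is 4.00.

4.00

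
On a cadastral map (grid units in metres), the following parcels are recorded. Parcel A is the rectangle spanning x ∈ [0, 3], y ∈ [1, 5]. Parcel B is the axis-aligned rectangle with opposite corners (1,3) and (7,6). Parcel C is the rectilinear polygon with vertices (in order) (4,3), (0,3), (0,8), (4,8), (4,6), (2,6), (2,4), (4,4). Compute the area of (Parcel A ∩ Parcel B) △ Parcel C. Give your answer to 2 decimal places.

14.00

|Parcel A ∩ Parcel B| = 4.
|(Parcel A ∩ Parcel B) ∩ Parcel C| = 3.
|(Parcel A ∩ Parcel B) △ Parcel C| = 4 + 16 − 6 = 14.00.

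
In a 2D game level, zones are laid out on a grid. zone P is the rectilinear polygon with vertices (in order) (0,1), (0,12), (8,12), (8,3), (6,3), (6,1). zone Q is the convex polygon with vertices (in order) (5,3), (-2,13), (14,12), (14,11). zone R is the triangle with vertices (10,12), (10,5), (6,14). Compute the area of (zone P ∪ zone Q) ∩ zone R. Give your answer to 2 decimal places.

The region (zone P ∪ zone Q) ∩ zone R is the polygon with vertices (9.429,12.286), (10,12), (10,7.444), (9.221,6.752), (6.686,12.457).
By the shoelace formula its area is 10.99.

10.99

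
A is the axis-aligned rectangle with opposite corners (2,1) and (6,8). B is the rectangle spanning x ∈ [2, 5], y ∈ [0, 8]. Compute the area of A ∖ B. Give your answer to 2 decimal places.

|A∩B|: x∈[2,5], y∈[1,8] → 3·7 = 21.
|A| = 28.
|A ∖ B| = |A| − |A∩B| = 28 − 21 = 7.00.

7.00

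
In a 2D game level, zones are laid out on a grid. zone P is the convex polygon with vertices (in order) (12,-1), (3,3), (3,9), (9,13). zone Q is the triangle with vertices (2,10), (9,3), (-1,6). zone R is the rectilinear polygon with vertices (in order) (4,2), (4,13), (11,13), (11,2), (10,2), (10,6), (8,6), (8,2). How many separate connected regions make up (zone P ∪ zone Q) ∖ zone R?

2

(zone P ∪ zone Q) ∖ zone R splits into 2 disjoint pieces (area 18.4556, area 17.4583).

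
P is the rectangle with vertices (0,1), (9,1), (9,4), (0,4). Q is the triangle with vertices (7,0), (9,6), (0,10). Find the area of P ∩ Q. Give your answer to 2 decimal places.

The intersection is the polygon with vertices (8.333,4), (7.333,1), (6.3,1), (4.2,4).
By the shoelace formula its area is 7.75.

7.75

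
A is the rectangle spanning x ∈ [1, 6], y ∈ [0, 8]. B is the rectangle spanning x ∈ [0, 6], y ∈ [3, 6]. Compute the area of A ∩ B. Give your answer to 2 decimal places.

|A∩B|: x∈[1,6], y∈[3,6] → 5·3 = 15.

15.00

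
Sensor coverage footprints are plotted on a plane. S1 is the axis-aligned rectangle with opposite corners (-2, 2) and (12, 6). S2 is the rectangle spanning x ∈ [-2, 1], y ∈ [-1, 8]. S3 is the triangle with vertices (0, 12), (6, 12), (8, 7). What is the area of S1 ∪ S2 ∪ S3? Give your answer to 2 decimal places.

86.00

By inclusion–exclusion:
Individual areas: |S1| = 56, |S2| = 27, |S3| = 15.
|S1∩S2|: x∈[-2,1], y∈[2,6] → 3·4 = 12.
|S1∩S3| = 0.
|S2∩S3| = 0.
|S1∩S2∩S3| = 0.
|S1 ∪ S2 ∪ S3| = 98 − 12 + 0 = 86.00.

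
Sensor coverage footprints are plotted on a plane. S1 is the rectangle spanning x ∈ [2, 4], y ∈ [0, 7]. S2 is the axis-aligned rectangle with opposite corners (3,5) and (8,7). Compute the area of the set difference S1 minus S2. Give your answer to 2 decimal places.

12.00

|S1∩S2|: x∈[3,4], y∈[5,7] → 1·2 = 2.
|S1| = 14.
|S1 ∖ S2| = |S1| − |S1∩S2| = 14 − 2 = 12.00.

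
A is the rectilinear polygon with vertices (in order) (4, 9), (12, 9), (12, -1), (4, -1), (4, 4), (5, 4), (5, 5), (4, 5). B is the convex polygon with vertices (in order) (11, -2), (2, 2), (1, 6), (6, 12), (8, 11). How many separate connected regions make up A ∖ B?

A ∖ B splits into 2 disjoint pieces (area 23.8462, area 5.0139).

2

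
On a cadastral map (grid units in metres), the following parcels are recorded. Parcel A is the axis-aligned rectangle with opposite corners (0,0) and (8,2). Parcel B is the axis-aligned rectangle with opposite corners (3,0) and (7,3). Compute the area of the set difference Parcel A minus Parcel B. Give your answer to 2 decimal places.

|Parcel A∩Parcel B|: x∈[3,7], y∈[0,2] → 4·2 = 8.
|Parcel A| = 16.
|Parcel A ∖ Parcel B| = |Parcel A| − |Parcel A∩Parcel B| = 16 − 8 = 8.00.

8.00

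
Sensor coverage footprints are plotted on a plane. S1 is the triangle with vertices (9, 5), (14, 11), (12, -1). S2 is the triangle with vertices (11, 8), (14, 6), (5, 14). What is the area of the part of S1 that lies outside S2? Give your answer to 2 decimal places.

|S1| = 24, |S1∩S2| = 0.6519.
|S1 ∖ S2| = |S1| − |S1∩S2| = 24 − 0.6519 = 23.35.

23.35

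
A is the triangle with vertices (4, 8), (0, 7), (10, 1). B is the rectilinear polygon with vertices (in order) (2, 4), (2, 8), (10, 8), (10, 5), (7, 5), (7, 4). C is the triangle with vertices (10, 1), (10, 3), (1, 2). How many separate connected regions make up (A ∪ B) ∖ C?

(A ∪ B) ∖ C is a single connected region.

1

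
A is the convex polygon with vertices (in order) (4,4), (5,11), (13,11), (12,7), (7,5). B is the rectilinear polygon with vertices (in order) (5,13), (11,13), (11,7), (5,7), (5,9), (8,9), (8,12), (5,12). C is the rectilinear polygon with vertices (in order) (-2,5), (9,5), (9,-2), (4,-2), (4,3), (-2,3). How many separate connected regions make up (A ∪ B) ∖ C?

(A ∪ B) ∖ C is a single connected region.

1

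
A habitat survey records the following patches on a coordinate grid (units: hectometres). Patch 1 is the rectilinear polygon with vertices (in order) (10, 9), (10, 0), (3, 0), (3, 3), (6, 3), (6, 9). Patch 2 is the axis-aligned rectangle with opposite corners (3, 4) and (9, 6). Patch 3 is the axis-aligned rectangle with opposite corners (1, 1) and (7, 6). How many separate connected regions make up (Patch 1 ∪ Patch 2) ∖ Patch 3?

(Patch 1 ∪ Patch 2) ∖ Patch 3 is a single connected region.

1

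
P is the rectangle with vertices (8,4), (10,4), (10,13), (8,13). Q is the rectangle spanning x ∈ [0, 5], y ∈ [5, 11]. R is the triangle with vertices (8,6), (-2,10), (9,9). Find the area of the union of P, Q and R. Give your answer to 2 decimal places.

56.50

By inclusion–exclusion:
Individual areas: |P| = 18, |Q| = 30, |R| = 17.
|P∩Q| = 0 (no overlap).
|P∩R| = 1.5455.
|Q∩R| = 6.9545.
|P∩Q∩R| = 0.
|P ∪ Q ∪ R| = 65 − 8.5 + 0 = 56.50.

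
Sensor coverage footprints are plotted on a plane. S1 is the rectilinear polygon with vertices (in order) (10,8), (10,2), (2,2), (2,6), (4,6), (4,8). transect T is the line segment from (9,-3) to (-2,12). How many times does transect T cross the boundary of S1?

2

The segment meets the boundary at (2.4,6), (5.333,2).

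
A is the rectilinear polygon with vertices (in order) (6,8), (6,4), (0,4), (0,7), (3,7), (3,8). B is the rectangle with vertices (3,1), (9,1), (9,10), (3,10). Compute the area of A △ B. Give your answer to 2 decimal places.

|A| = 21, |B| = 54, |A∩B| = 12.
|A △ B| = |A| + |B| − 2·|A∩B| = 21 + 54 − 24 = 51.00.

51.00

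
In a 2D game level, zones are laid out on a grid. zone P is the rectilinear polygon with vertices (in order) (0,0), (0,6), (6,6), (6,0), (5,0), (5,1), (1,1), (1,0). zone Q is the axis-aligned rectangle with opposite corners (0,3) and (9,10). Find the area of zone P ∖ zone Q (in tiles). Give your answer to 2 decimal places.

|zone P| = 32, |zone P∩zone Q| = 18.
|zone P ∖ zone Q| = |zone P| − |zone P∩zone Q| = 32 − 18 = 14.00.

14.00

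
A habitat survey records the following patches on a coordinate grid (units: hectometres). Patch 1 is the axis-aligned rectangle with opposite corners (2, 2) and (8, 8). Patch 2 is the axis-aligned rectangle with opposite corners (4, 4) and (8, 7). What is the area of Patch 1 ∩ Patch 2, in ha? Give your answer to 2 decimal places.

|Patch 1∩Patch 2|: x∈[4,8], y∈[4,7] → 4·3 = 12.

12.00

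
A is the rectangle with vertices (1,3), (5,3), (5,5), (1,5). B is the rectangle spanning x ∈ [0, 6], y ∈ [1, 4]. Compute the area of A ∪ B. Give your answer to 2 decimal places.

By inclusion–exclusion:
Individual areas: |A| = 8, |B| = 18.
|A∩B|: x∈[1,5], y∈[3,4] → 4·1 = 4.
|A ∪ B| = 26 − 4 = 22.00.

22.00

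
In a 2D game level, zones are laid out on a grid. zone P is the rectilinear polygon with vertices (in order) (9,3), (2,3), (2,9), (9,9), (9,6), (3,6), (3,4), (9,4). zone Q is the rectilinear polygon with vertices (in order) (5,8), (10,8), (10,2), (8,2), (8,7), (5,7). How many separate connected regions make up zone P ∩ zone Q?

2

zone P ∩ zone Q splits into 2 disjoint pieces (area 1, area 5).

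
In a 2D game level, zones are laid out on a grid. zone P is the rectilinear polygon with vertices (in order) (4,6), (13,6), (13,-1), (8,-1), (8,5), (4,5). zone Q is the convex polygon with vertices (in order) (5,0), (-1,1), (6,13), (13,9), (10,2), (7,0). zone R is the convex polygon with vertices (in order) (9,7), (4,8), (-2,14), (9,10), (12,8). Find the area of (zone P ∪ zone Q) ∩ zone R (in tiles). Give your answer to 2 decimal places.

The region (zone P ∪ zone Q) ∩ zone R is the polygon with vertices (5.081,11.425), (9,10), (12,8), (9,7), (4,8), (3.421,8.579).
By the shoelace formula its area is 20.79.

20.79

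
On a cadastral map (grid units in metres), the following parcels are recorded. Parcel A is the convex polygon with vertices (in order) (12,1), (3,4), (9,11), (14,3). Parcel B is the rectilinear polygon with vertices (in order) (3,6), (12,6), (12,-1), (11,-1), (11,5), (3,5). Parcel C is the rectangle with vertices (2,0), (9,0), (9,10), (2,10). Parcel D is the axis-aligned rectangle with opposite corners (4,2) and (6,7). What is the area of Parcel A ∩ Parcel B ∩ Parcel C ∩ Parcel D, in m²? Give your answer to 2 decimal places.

The intersection is the polygon with vertices (4.714,6), (6,6), (6,5), (4,5), (4,5.167).
By the shoelace formula its area is 1.70.

1.70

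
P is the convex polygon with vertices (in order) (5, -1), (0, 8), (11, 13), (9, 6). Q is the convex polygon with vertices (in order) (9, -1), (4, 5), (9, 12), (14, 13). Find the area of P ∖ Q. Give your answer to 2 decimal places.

39.35

|P| = 69, |P∩Q| = 29.6495.
|P ∖ Q| = |P| − |P∩Q| = 69 − 29.6495 = 39.35.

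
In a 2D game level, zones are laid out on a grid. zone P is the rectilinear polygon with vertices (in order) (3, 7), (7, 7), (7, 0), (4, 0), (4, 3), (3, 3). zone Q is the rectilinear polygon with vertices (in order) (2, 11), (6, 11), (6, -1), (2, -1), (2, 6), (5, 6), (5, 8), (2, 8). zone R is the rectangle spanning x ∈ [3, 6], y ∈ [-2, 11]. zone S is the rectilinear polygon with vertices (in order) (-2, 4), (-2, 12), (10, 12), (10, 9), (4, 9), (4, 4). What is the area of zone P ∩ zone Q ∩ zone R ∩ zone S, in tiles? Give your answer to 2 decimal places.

2.00

The intersection is the polygon with vertices (3,6), (4,6), (4,4), (3,4).
By the shoelace formula its area is 2.00.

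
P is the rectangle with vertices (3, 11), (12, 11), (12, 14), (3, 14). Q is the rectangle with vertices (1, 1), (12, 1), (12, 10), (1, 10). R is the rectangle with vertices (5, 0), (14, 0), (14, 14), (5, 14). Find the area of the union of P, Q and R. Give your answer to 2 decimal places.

By inclusion–exclusion:
Individual areas: |P| = 27, |Q| = 99, |R| = 126.
|P∩Q| = 0 (no overlap).
|P∩R|: x∈[5,12], y∈[11,14] → 7·3 = 21.
|Q∩R|: x∈[5,12], y∈[1,10] → 7·9 = 63.
|P∩Q∩R| = 0.
|P ∪ Q ∪ R| = 252 − 84 + 0 = 168.00.

168.00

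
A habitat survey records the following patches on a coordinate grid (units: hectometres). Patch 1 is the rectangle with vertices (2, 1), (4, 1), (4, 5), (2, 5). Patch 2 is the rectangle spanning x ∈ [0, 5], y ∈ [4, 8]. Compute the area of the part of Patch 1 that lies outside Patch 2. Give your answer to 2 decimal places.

6.00

|Patch 1∩Patch 2|: x∈[2,4], y∈[4,5] → 2·1 = 2.
|Patch 1| = 8.
|Patch 1 ∖ Patch 2| = |Patch 1| − |Patch 1∩Patch 2| = 8 − 2 = 6.00.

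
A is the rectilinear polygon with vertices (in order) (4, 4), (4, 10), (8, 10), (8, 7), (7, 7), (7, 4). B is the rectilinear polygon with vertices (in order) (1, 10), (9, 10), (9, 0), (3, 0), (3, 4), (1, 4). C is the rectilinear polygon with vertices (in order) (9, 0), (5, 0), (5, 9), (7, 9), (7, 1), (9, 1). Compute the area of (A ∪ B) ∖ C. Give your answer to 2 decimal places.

52.00

|A ∪ B| = 72.
|(A ∪ B) ∩ C| = 20.
|(A ∪ B) ∖ C| = 72 − 20 = 52.00.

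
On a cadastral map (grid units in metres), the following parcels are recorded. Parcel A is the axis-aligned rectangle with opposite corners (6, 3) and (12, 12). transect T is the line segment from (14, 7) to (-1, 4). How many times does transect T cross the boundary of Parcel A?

2

The segment meets the boundary at (6,5.4), (12,6.6).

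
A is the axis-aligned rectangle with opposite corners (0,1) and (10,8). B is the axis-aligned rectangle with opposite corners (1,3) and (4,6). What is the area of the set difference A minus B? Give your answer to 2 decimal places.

61.00

|A∩B|: x∈[1,4], y∈[3,6] → 3·3 = 9.
|A| = 70.
|A ∖ B| = |A| − |A∩B| = 70 − 9 = 61.00.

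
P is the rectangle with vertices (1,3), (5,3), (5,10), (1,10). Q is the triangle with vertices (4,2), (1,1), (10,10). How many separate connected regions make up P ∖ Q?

P ∖ Q splits into 2 disjoint pieces (area 0.0417, area 26).

2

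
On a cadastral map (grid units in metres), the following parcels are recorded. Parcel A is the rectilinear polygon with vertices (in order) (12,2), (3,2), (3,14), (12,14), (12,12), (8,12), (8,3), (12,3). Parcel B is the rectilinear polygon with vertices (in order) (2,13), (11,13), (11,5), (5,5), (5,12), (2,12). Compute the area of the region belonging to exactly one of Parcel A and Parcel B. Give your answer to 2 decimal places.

65.00

|Parcel A| = 72, |Parcel B| = 51, |Parcel A∩Parcel B| = 29.
|Parcel A △ Parcel B| = |Parcel A| + |Parcel B| − 2·|Parcel A∩Parcel B| = 72 + 51 − 58 = 65.00.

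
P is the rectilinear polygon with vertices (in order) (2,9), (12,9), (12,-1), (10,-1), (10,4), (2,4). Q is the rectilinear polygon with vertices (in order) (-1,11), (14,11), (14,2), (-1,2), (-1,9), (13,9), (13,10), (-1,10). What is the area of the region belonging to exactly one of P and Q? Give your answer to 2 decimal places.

|P| = 60, |Q| = 121, |P∩Q| = 54.
|P △ Q| = |P| + |Q| − 2·|P∩Q| = 60 + 121 − 108 = 73.00.

73.00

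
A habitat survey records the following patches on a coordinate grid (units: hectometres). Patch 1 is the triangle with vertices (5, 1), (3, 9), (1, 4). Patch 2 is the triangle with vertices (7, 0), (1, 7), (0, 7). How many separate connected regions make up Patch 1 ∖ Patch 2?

Patch 1 ∖ Patch 2 splits into 2 disjoint pieces (area 5.2619, area 5.8743).

2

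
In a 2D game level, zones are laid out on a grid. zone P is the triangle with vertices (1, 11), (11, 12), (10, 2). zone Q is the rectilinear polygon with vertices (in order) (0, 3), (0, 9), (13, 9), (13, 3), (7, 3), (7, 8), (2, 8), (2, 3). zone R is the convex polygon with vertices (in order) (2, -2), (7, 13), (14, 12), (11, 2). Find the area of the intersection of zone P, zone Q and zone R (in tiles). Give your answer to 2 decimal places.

19.90

The intersection is the polygon with vertices (9,3), (7,5), (7,8), (5.333,8), (5.667,9), (10.7,9), (10.1,3).
By the shoelace formula its area is 19.90.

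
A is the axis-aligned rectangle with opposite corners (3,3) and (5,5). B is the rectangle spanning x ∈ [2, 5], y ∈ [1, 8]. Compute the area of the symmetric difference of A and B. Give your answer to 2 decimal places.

17.00

|A∩B|: x∈[3,5], y∈[3,5] → 2·2 = 4.
|A △ B| = |A| + |B| − 2·|A∩B| = 4 + 21 − 8 = 17.00.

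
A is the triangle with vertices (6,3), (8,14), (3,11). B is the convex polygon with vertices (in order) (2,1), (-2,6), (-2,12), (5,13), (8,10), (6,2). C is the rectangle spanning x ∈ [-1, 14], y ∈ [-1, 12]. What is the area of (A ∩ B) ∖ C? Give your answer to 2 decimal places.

|A ∩ B| = 20.7308.
|(A ∩ B) ∩ C| = 20.3974.
|(A ∩ B) ∖ C| = 20.7308 − 20.3974 = 0.33.

0.33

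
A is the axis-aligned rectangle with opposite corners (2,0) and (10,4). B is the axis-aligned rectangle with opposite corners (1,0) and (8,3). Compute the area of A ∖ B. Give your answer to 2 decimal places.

14.00

|A∩B|: x∈[2,8], y∈[0,3] → 6·3 = 18.
|A| = 32.
|A ∖ B| = |A| − |A∩B| = 32 − 18 = 14.00.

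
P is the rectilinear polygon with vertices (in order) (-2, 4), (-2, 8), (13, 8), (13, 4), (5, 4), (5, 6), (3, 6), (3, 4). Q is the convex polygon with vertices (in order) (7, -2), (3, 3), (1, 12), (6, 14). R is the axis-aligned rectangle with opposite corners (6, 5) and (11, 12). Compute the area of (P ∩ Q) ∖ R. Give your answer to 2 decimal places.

11.26

|P ∩ Q| = 12.6667.
|(P ∩ Q) ∩ R| = 1.4062.
|(P ∩ Q) ∖ R| = 12.6667 − 1.4062 = 11.26.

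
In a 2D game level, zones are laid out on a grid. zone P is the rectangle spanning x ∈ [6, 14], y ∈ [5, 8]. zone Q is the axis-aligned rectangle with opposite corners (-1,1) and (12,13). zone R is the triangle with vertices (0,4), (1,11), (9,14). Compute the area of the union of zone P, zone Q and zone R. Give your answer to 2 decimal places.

162.88

By inclusion–exclusion:
Individual areas: |zone P| = 24, |zone Q| = 156, |zone R| = 26.5.
|zone P∩zone Q|: x∈[6,12], y∈[5,8] → 6·3 = 18.
|zone P∩zone R| = 0.
|zone Q∩zone R| = 25.6167.
|zone P∩zone Q∩zone R| = 0.
|zone P ∪ zone Q ∪ zone R| = 206.5 − 43.6167 + 0 = 162.88.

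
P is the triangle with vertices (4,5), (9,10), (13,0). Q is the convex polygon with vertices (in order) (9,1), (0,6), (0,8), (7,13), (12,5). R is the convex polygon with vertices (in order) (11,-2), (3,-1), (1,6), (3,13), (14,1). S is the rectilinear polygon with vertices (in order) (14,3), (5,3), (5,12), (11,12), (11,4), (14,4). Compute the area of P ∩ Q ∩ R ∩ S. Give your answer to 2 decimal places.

The intersection is the polygon with vertices (5,4.444), (5,6), (7.304,8.304), (11,4.273), (11,4), (11.25,4), (10.5,3), (7.6,3).
By the shoelace formula its area is 19.72.

19.72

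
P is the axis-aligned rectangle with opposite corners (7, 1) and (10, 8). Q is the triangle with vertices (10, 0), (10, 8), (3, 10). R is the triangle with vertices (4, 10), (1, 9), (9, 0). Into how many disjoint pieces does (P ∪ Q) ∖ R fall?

(P ∪ Q) ∖ R splits into 3 disjoint pieces (area 27.1952, area 0.6944, area 0.0582).

3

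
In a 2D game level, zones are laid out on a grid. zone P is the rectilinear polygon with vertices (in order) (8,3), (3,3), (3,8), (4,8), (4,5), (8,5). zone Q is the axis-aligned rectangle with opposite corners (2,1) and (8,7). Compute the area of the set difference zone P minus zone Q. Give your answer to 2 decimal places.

|zone P| = 13, |zone P∩zone Q| = 12.
|zone P ∖ zone Q| = |zone P| − |zone P∩zone Q| = 13 − 12 = 1.00.

1.00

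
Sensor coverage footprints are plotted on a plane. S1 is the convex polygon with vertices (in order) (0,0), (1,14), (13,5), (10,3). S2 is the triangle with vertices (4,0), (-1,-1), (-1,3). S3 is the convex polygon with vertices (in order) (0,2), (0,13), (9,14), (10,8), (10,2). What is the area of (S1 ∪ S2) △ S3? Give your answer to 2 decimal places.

52.16

|S1 ∪ S2| = 100.9973.
|(S1 ∪ S2) ∩ S3| = 80.6684.
|(S1 ∪ S2) △ S3| = 100.9973 + 112.5 − 161.3367 = 52.16.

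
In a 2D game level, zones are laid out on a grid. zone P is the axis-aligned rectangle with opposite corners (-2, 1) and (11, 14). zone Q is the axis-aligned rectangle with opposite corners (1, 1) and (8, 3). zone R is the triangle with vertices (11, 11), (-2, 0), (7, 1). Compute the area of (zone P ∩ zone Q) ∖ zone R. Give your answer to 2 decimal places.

|zone P ∩ zone Q| = 14.
|(zone P ∩ zone Q) ∩ zone R| = 12.6741.
|(zone P ∩ zone Q) ∖ zone R| = 14 − 12.6741 = 1.33.

1.33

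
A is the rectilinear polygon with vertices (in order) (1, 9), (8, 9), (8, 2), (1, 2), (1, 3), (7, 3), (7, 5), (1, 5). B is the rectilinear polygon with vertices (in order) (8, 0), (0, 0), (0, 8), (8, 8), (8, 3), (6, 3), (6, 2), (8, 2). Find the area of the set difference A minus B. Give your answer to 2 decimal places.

|A| = 37, |A∩B| = 28.
|A ∖ B| = |A| − |A∩B| = 37 − 28 = 9.00.

9.00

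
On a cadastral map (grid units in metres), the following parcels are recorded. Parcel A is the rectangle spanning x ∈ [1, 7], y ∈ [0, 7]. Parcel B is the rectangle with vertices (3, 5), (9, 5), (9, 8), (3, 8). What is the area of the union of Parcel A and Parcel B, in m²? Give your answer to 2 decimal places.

By inclusion–exclusion:
Individual areas: |Parcel A| = 42, |Parcel B| = 18.
|Parcel A∩Parcel B|: x∈[3,7], y∈[5,7] → 4·2 = 8.
|Parcel A ∪ Parcel B| = 60 − 8 = 52.00.

52.00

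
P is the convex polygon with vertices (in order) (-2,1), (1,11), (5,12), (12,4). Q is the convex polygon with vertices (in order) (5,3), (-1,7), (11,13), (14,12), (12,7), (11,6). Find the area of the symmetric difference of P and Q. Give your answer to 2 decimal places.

|P| = 85, |Q| = 75, |P∩Q| = 44.0688.
|P △ Q| = |P| + |Q| − 2·|P∩Q| = 85 + 75 − 88.1375 = 71.86.

71.86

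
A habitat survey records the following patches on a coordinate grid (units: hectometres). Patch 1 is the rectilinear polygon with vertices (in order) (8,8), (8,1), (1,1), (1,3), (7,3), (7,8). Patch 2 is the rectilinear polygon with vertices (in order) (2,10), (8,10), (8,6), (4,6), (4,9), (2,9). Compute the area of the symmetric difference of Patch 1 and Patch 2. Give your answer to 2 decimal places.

|Patch 1| = 19, |Patch 2| = 18, |Patch 1∩Patch 2| = 2.
|Patch 1 △ Patch 2| = |Patch 1| + |Patch 2| − 2·|Patch 1∩Patch 2| = 19 + 18 − 4 = 33.00.

33.00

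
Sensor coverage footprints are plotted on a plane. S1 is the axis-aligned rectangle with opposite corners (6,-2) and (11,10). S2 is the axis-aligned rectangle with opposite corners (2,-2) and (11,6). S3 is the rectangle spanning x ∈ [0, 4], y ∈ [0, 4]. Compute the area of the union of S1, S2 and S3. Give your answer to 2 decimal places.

100.00

By inclusion–exclusion:
Individual areas: |S1| = 60, |S2| = 72, |S3| = 16.
|S1∩S2|: x∈[6,11], y∈[-2,6] → 5·8 = 40.
|S1∩S3| = 0 (no overlap).
|S2∩S3|: x∈[2,4], y∈[0,4] → 2·4 = 8.
|S1∩S2∩S3| = 0.
|S1 ∪ S2 ∪ S3| = 148 − 48 + 0 = 100.00.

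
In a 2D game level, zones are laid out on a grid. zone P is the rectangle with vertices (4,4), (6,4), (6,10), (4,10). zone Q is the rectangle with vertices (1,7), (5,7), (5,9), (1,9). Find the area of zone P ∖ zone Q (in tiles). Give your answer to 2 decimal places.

10.00

|zone P∩zone Q|: x∈[4,5], y∈[7,9] → 1·2 = 2.
|zone P| = 12.
|zone P ∖ zone Q| = |zone P| − |zone P∩zone Q| = 12 − 2 = 10.00.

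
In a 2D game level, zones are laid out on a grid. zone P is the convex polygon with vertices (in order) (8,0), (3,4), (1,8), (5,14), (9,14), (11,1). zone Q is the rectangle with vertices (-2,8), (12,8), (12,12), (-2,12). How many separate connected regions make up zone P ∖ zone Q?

2

zone P ∖ zone Q splits into 2 disjoint pieces (area 52.7308, area 9.641).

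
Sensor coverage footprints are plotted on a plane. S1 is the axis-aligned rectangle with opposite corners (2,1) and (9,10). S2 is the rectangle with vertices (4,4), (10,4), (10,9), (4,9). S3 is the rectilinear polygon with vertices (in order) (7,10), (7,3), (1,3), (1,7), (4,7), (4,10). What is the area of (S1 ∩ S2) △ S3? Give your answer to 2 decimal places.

28.00

|S1 ∩ S2| = 25.
|(S1 ∩ S2) ∩ S3| = 15.
|(S1 ∩ S2) △ S3| = 25 + 33 − 30 = 28.00.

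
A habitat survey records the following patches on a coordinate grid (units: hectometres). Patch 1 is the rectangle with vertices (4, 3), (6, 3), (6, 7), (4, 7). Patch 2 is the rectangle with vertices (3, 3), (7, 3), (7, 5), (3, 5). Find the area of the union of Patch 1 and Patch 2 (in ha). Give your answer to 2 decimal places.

12.00

By inclusion–exclusion:
Individual areas: |Patch 1| = 8, |Patch 2| = 8.
|Patch 1∩Patch 2|: x∈[4,6], y∈[3,5] → 2·2 = 4.
|Patch 1 ∪ Patch 2| = 16 − 4 = 12.00.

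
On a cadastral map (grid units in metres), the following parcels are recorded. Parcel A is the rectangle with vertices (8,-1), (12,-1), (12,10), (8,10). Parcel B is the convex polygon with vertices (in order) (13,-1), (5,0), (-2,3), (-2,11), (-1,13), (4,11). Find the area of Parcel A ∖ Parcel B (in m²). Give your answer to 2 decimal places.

|Parcel A| = 44, |Parcel A∩Parcel B| = 14.5.
|Parcel A ∖ Parcel B| = |Parcel A| − |Parcel A∩Parcel B| = 44 − 14.5 = 29.50.

29.50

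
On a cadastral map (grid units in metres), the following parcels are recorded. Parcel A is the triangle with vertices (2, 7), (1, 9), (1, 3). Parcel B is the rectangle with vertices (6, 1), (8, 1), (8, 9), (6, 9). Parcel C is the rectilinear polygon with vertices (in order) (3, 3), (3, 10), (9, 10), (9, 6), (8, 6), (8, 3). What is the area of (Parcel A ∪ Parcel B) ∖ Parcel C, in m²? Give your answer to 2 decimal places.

|Parcel A ∪ Parcel B| = 19.
|(Parcel A ∪ Parcel B) ∩ Parcel C| = 12.
|(Parcel A ∪ Parcel B) ∖ Parcel C| = 19 − 12 = 7.00.

7.00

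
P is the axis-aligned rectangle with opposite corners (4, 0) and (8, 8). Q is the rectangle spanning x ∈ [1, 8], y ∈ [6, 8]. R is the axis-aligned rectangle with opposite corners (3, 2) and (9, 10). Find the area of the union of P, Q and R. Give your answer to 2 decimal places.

60.00

By inclusion–exclusion:
Individual areas: |P| = 32, |Q| = 14, |R| = 48.
|P∩Q|: x∈[4,8], y∈[6,8] → 4·2 = 8.
|P∩R|: x∈[4,8], y∈[2,8] → 4·6 = 24.
|Q∩R|: x∈[3,8], y∈[6,8] → 5·2 = 10.
|P∩Q∩R| = 8.
|P ∪ Q ∪ R| = 94 − 42 + 8 = 60.00.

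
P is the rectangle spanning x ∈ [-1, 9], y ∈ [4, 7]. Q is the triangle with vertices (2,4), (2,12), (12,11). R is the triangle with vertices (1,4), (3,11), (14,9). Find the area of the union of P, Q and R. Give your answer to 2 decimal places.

72.68

By inclusion–exclusion:
Individual areas: |P| = 30, |Q| = 40, |R| = 40.5.
|P∩Q| = 6.4286.
|P∩R| = 10.4143.
|Q∩R| = 27.1701.
|P∩Q∩R| = 6.194.
|P ∪ Q ∪ R| = 110.5 − 44.013 + 6.194 = 72.68.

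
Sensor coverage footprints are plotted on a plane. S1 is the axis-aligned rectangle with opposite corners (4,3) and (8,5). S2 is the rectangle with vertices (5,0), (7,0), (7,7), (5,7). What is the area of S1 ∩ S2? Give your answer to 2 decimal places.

4.00

|S1∩S2|: x∈[5,7], y∈[3,5] → 2·2 = 4.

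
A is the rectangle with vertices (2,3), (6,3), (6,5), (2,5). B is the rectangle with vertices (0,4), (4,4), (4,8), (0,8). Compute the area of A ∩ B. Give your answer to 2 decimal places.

2.00

|A∩B|: x∈[2,4], y∈[4,5] → 2·1 = 2.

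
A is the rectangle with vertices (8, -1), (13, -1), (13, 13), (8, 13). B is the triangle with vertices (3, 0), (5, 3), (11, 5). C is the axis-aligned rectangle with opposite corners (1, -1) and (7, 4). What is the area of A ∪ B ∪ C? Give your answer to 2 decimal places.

101.02

By inclusion–exclusion:
Individual areas: |A| = 70, |B| = 7, |C| = 30.
|A∩B| = 1.3125.
|A∩C| = 0 (no overlap).
|B∩C| = 4.6667.
|A∩B∩C| = 0.
|A ∪ B ∪ C| = 107 − 5.9792 + 0 = 101.02.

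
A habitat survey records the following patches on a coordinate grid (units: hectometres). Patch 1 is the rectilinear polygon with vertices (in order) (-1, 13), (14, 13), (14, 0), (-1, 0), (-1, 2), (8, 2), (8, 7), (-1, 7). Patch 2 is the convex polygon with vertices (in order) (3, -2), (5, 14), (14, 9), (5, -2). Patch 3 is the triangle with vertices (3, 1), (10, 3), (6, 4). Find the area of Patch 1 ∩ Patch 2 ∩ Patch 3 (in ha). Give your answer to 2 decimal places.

2.02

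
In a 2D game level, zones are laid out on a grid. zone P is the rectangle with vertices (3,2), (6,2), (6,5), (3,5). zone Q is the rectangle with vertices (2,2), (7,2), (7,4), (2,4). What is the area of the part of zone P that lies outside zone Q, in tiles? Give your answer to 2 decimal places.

|zone P∩zone Q|: x∈[3,6], y∈[2,4] → 3·2 = 6.
|zone P| = 9.
|zone P ∖ zone Q| = |zone P| − |zone P∩zone Q| = 9 − 6 = 3.00.

3.00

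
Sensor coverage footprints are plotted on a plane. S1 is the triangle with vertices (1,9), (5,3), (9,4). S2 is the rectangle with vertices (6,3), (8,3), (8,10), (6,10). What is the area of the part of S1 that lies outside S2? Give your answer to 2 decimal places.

|S1| = 14, |S1∩S2| = 3.5.
|S1 ∖ S2| = |S1| − |S1∩S2| = 14 − 3.5 = 10.50.

10.50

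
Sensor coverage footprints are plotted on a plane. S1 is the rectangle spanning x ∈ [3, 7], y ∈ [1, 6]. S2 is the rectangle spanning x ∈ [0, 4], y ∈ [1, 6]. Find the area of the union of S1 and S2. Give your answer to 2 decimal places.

By inclusion–exclusion:
Individual areas: |S1| = 20, |S2| = 20.
|S1∩S2|: x∈[3,4], y∈[1,6] → 1·5 = 5.
|S1 ∪ S2| = 40 − 5 = 35.00.

35.00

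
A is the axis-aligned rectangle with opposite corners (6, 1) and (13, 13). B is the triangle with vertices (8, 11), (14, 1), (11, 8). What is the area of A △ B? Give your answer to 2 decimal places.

|A| = 84, |B| = 6, |A∩B| = 5.6667.
|A △ B| = |A| + |B| − 2·|A∩B| = 84 + 6 − 11.3333 = 78.67.

78.67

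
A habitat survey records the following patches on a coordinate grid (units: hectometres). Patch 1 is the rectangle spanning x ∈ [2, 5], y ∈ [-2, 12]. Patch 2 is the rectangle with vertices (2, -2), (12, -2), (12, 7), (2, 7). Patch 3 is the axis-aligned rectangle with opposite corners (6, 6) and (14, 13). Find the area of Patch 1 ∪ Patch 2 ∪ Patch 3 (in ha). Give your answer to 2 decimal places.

By inclusion–exclusion:
Individual areas: |Patch 1| = 42, |Patch 2| = 90, |Patch 3| = 56.
|Patch 1∩Patch 2|: x∈[2,5], y∈[-2,7] → 3·9 = 27.
|Patch 1∩Patch 3| = 0 (no overlap).
|Patch 2∩Patch 3|: x∈[6,12], y∈[6,7] → 6·1 = 6.
|Patch 1∩Patch 2∩Patch 3| = 0.
|Patch 1 ∪ Patch 2 ∪ Patch 3| = 188 − 33 + 0 = 155.00.

155.00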